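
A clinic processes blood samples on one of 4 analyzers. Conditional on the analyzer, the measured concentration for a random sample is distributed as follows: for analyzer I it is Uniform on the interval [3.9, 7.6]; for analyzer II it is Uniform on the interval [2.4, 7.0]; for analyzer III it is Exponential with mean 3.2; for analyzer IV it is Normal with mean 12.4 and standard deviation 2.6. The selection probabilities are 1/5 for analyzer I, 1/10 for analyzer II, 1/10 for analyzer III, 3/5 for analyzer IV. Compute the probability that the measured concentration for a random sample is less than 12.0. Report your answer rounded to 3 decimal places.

0.661

Conditional on each analyzer, P(X < 12.0): I: 1; II: 1; III: 0.976482; IV: 0.438866.
By total probability, P(X < 12.0) = 0.2·1 + 0.1·1 + 0.1·0.976482 + 0.6·0.438866 = 0.660968.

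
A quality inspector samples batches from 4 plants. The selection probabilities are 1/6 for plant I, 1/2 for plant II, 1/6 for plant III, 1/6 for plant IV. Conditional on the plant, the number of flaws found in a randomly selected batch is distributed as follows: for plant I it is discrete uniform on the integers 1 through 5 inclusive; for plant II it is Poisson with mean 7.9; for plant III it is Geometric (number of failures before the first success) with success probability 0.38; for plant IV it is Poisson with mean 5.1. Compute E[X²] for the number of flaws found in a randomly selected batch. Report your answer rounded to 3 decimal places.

43.333

For each component E[X²] = Var + (mean)², giving I: 11; II: 70.31; III: 6.95568; IV: 31.11.
Overall E[X²] = 0.166667·11 + 0.5·70.31 + 0.166667·6.95568 + 0.166667·31.11 = 43.3326.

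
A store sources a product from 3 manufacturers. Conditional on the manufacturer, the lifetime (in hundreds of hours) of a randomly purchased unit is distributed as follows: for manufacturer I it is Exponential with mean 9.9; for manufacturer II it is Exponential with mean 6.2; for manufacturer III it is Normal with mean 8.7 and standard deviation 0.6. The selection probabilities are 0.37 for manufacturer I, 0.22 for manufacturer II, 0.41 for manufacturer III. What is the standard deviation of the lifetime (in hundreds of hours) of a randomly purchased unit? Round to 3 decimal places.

Per component, I: μ=9.9, E[X²]=196.02; II: μ=6.2, E[X²]=76.88; III: μ=8.7, E[X²]=76.05.
E[X] = 0.37·9.9 + 0.22·6.2 + 0.41·8.7 = 8.594.
E[X²] = 0.37·196.02 + 0.22·76.88 + 0.41·76.05 = 120.621.
Var(X) = E[X²] − (E[X])² = 120.621 − 73.8568 = 46.7647.
SD(X) = √46.7647 = 6.83847.

6.838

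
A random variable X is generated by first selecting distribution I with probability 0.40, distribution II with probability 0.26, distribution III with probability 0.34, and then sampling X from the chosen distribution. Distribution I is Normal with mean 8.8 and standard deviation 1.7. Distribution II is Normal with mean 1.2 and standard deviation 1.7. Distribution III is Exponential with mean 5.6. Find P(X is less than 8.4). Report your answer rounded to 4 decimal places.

Conditional on each component, P(X < 8.4): I: 0.40699; II: 0.999989; III: 0.77687.
By total probability, P(X < 8.4) = 0.4·0.40699 + 0.26·0.999989 + 0.34·0.77687 = 0.686929.

0.6869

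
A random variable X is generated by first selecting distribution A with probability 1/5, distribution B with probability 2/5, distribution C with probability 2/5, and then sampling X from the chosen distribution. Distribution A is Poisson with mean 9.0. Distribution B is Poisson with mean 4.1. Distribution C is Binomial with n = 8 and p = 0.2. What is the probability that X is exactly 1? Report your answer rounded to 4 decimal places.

0.1616

Conditional on each component, P(X = 1): A: 0.00111069; B: 0.067948; C: 0.335544.
By total probability, P(X = 1) = 0.2·0.00111069 + 0.4·0.067948 + 0.4·0.335544 = 0.161619.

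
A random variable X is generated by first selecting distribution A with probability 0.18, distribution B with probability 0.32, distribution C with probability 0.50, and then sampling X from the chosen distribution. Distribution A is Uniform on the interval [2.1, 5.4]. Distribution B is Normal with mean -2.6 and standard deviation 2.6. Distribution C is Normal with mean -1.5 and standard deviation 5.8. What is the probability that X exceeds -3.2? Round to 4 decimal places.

0.6768

Conditional on each component, P(X > -3.2): A: 1; B: 0.591253; C: 0.615278.
By total probability, P(X > -3.2) = 0.18·1 + 0.32·0.591253 + 0.5·0.615278 = 0.67684.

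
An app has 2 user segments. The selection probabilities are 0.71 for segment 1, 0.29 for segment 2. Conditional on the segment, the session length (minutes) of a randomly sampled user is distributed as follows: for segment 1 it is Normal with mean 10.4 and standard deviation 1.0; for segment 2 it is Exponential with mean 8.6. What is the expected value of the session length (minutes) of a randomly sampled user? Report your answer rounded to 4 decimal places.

Component means — 1: 10.4; 2: 8.6.
E[X] = 0.71·10.4 + 0.29·8.6 = 9.878.

9.8780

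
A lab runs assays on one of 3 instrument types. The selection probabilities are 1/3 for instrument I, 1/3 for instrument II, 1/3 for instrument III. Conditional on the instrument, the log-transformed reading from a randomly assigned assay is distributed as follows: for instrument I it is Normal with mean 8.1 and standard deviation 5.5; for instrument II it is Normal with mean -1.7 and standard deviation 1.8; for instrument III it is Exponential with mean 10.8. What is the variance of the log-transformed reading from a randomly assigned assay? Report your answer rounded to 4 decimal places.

78.8856

Per component, I: μ=8.1, E[X²]=95.86; II: μ=-1.7, E[X²]=6.13; III: μ=10.8, E[X²]=233.28.
E[X] = 0.333333·8.1 + 0.333333·-1.7 + 0.333333·10.8 = 5.73333.
E[X²] = 0.333333·95.86 + 0.333333·6.13 + 0.333333·233.28 = 111.757.
Var(X) = E[X²] − (E[X])² = 111.757 − 32.8711 = 78.8856.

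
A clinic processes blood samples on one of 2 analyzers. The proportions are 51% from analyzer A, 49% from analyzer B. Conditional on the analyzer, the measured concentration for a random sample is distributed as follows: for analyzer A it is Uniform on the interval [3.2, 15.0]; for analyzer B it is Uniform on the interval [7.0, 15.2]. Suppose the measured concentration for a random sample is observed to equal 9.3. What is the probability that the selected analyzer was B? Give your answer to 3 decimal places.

0.580

Likelihoods f(9.3 | ·): A: 0.0847458; B: 0.121951.
Posterior ∝ prior × likelihood. Numerator for B: 0.49·0.121951 = 0.0597561.
Normalizing constant: 0.51·0.0847458 + 0.49·0.121951 = 0.102976.
P(B | observation) = 0.0597561 / 0.102976 = 0.580289.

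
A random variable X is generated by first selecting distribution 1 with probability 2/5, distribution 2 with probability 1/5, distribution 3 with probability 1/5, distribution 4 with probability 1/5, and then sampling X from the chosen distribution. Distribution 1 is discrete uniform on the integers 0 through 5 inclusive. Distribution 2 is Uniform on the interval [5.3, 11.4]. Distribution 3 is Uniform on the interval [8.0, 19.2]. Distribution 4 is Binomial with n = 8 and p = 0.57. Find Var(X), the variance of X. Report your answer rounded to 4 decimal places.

Per component, 1: μ=2.5, E[X²]=9.16667; 2: μ=8.35, E[X²]=72.8233; 3: μ=13.6, E[X²]=195.413; 4: μ=4.56, E[X²]=22.7544.
E[X] = 0.4·2.5 + 0.2·8.35 + 0.2·13.6 + 0.2·4.56 = 6.302.
E[X²] = 0.4·9.16667 + 0.2·72.8233 + 0.2·195.413 + 0.2·22.7544 = 61.8649.
Var(X) = E[X²] − (E[X])² = 61.8649 − 39.7152 = 22.1497.

22.1497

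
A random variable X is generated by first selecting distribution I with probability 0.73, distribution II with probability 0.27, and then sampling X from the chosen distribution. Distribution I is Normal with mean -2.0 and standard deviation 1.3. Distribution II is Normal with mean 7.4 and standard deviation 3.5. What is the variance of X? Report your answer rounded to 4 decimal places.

21.9570

Per component, I: μ=-2, E[X²]=5.69; II: μ=7.4, E[X²]=67.01.
E[X] = 0.73·-2 + 0.27·7.4 = 0.538.
E[X²] = 0.73·5.69 + 0.27·67.01 = 22.2464.
Var(X) = E[X²] − (E[X])² = 22.2464 − 0.289444 = 21.957.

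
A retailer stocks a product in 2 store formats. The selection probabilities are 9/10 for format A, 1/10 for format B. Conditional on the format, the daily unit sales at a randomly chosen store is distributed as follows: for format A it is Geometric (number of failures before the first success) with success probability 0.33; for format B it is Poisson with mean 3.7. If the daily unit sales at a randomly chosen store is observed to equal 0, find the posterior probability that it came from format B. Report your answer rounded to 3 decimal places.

0.008

Likelihoods P(X=0 | ·): A: 0.33; B: 0.0247235.
Posterior ∝ prior × likelihood. Numerator for B: 0.1·0.0247235 = 0.00247235.
Normalizing constant: 0.9·0.33 + 0.1·0.0247235 = 0.299472.
P(B | observation) = 0.00247235 / 0.299472 = 0.0082557.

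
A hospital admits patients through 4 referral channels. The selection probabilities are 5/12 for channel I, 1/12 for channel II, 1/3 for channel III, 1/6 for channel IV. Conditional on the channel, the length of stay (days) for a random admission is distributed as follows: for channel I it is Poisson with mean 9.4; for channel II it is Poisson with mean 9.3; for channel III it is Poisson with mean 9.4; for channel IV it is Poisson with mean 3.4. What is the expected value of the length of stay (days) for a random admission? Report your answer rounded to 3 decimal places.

Component means — I: 9.4; II: 9.3; III: 9.4; IV: 3.4.
E[X] = 0.416667·9.4 + 0.0833333·9.3 + 0.333333·9.4 + 0.166667·3.4 = 8.39167.

8.392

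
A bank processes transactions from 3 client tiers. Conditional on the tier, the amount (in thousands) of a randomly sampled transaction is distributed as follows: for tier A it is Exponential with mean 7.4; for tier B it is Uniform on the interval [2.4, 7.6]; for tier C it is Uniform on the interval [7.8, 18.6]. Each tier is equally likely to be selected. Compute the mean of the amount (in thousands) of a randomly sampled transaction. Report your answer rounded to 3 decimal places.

Component means — A: 7.4; B: 5; C: 13.2.
E[X] = 0.333333·7.4 + 0.333333·5 + 0.333333·13.2 = 8.53333.

8.533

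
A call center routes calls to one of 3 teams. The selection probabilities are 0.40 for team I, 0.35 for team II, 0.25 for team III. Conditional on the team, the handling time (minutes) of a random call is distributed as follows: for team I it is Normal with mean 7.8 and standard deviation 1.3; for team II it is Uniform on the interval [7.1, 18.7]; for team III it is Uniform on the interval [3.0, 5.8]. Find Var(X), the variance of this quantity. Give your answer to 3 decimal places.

15.883

Per component, I: μ=7.8, E[X²]=62.53; II: μ=12.9, E[X²]=177.623; III: μ=4.4, E[X²]=20.0133.
E[X] = 0.4·7.8 + 0.35·12.9 + 0.25·4.4 = 8.735.
E[X²] = 0.4·62.53 + 0.35·177.623 + 0.25·20.0133 = 92.1835.
Var(X) = E[X²] − (E[X])² = 92.1835 − 76.3002 = 15.8833.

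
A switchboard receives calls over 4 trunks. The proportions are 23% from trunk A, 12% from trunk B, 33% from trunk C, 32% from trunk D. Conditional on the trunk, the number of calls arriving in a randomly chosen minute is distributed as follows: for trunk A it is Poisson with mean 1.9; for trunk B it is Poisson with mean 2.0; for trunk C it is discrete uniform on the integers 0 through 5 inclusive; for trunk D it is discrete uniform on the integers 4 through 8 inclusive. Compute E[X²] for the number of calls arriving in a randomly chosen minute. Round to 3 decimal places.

For each component E[X²] = Var + (mean)², giving A: 5.51; B: 6; C: 9.16667; D: 38.
Overall E[X²] = 0.23·5.51 + 0.12·6 + 0.33·9.16667 + 0.32·38 = 17.1723.

17.172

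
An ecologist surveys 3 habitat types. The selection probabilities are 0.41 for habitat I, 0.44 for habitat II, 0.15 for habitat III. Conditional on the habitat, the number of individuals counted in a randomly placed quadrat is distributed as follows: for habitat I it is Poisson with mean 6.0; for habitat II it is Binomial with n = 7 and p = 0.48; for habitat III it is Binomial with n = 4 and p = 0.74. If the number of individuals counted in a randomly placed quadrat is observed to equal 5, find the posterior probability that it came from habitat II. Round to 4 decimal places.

Likelihoods P(X=5 | ·): I: 0.160623; II: 0.144688; III: 0.
Posterior ∝ prior × likelihood. Numerator for II: 0.44·0.144688 = 0.0636627.
Normalizing constant: 0.41·0.160623 + 0.44·0.144688 + 0.15·0 = 0.129518.
P(II | observation) = 0.0636627 / 0.129518 = 0.491535.

0.4915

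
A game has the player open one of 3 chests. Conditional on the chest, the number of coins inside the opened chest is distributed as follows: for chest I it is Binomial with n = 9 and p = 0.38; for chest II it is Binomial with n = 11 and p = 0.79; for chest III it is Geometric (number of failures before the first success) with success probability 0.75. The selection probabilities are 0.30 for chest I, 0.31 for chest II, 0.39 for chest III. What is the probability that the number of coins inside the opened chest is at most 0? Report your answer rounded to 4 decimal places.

0.2966

Conditional on each chest, P(X ≤ 0): I: 0.0135371; II: 3.50278e-08; III: 0.75.
By total probability, P(X ≤ 0) = 0.3·0.0135371 + 0.31·3.50278e-08 + 0.39·0.75 = 0.296561.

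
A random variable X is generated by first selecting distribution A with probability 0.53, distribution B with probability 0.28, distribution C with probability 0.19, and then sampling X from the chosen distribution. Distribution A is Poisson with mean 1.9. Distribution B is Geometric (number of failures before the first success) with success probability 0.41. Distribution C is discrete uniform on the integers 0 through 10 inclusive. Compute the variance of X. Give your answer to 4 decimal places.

5.5636

Per component, A: μ=1.9, E[X²]=5.51; B: μ=1.43902, E[X²]=5.58061; C: μ=5, E[X²]=35.
E[X] = 0.53·1.9 + 0.28·1.43902 + 0.19·5 = 2.35993.
E[X²] = 0.53·5.51 + 0.28·5.58061 + 0.19·35 = 11.1329.
Var(X) = E[X²] − (E[X])² = 11.1329 − 5.56925 = 5.56362.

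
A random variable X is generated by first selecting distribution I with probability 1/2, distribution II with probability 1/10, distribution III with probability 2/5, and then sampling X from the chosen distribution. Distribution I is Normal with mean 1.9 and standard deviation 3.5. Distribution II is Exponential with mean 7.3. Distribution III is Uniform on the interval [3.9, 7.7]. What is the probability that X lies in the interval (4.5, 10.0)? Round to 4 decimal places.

Conditional on each component, P(4.5 < X < 10.0): I: 0.218458; II: 0.285722; III: 0.842105.
By total probability, P(4.5 < X < 10.0) = 0.5·0.218458 + 0.1·0.285722 + 0.4·0.842105 = 0.474643.

0.4746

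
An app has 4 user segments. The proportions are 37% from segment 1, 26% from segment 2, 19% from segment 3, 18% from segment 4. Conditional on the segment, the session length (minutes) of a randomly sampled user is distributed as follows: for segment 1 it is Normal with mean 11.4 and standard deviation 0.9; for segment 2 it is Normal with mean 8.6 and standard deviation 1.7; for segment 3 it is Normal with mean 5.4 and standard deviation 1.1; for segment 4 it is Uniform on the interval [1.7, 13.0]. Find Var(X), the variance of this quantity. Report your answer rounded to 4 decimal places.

Per component, 1: μ=11.4, E[X²]=130.77; 2: μ=8.6, E[X²]=76.85; 3: μ=5.4, E[X²]=30.37; 4: μ=7.35, E[X²]=64.6633.
E[X] = 0.37·11.4 + 0.26·8.6 + 0.19·5.4 + 0.18·7.35 = 8.803.
E[X²] = 0.37·130.77 + 0.26·76.85 + 0.19·30.37 + 0.18·64.6633 = 85.7756.
Var(X) = E[X²] − (E[X])² = 85.7756 − 77.4928 = 8.28279.

8.2828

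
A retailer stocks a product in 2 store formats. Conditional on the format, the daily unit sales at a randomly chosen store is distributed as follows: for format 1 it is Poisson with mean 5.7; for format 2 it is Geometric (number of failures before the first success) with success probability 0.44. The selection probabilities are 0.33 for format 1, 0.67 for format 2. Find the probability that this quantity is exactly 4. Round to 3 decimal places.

0.078

Conditional on each format, P(X = 4): 1: 0.147167; 2: 0.0432718.
By total probability, P(X = 4) = 0.33·0.147167 + 0.67·0.0432718 = 0.0775571.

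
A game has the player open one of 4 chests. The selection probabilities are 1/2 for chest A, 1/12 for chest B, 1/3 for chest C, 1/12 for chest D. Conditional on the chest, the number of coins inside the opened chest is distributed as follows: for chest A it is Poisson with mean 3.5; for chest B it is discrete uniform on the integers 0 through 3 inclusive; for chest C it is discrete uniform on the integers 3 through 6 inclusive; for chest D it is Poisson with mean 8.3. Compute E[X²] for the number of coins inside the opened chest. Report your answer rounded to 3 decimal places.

21.766

For each component E[X²] = Var + (mean)², giving A: 15.75; B: 3.5; C: 21.5; D: 77.19.
Overall E[X²] = 0.5·15.75 + 0.0833333·3.5 + 0.333333·21.5 + 0.0833333·77.19 = 21.7658.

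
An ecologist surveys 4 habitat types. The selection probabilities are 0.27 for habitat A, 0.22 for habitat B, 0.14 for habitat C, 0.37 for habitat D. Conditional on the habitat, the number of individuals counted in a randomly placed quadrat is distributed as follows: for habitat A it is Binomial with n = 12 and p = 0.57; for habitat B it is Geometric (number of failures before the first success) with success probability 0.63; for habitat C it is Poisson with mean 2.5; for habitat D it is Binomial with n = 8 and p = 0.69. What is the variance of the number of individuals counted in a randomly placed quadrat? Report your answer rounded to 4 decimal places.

Per component, A: μ=6.84, E[X²]=49.7268; B: μ=0.587302, E[X²]=1.27715; C: μ=2.5, E[X²]=8.75; D: μ=5.52, E[X²]=32.1816.
E[X] = 0.27·6.84 + 0.22·0.587302 + 0.14·2.5 + 0.37·5.52 = 4.36841.
E[X²] = 0.27·49.7268 + 0.22·1.27715 + 0.14·8.75 + 0.37·32.1816 = 26.8394.
Var(X) = E[X²] − (E[X])² = 26.8394 − 19.083 = 7.75643.

7.7564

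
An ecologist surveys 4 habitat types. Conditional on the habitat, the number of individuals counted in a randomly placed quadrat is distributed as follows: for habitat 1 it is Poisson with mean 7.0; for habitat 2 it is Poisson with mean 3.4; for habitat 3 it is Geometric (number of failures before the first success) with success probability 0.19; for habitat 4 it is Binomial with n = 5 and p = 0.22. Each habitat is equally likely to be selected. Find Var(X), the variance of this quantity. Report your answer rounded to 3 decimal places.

Per component, 1: μ=7, E[X²]=56; 2: μ=3.4, E[X²]=14.96; 3: μ=4.26316, E[X²]=40.6122; 4: μ=1.1, E[X²]=2.068.
E[X] = 0.25·7 + 0.25·3.4 + 0.25·4.26316 + 0.25·1.1 = 3.94079.
E[X²] = 0.25·56 + 0.25·14.96 + 0.25·40.6122 + 0.25·2.068 = 28.41.
Var(X) = E[X²] − (E[X])² = 28.41 − 15.5298 = 12.8802.

12.880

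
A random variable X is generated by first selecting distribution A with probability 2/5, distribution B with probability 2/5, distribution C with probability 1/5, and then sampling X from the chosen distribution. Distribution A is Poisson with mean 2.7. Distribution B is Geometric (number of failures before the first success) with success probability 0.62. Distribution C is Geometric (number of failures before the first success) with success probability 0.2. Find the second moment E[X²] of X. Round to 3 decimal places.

11.742

For each component E[X²] = Var + (mean)², giving A: 9.99; B: 1.3642; C: 36.
Overall E[X²] = 0.4·9.99 + 0.4·1.3642 + 0.2·36 = 11.7417.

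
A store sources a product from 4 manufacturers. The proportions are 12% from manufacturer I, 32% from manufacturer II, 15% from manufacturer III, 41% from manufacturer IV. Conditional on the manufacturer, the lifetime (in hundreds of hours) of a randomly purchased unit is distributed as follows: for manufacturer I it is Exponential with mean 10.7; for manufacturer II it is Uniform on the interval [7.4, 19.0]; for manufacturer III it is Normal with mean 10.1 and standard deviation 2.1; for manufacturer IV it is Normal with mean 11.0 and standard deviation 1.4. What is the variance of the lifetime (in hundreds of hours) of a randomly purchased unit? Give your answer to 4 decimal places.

20.1892

Per component, I: μ=10.7, E[X²]=228.98; II: μ=13.2, E[X²]=185.453; III: μ=10.1, E[X²]=106.42; IV: μ=11, E[X²]=122.96.
E[X] = 0.12·10.7 + 0.32·13.2 + 0.15·10.1 + 0.41·11 = 11.533.
E[X²] = 0.12·228.98 + 0.32·185.453 + 0.15·106.42 + 0.41·122.96 = 153.199.
Var(X) = E[X²] − (E[X])² = 153.199 − 133.01 = 20.1892.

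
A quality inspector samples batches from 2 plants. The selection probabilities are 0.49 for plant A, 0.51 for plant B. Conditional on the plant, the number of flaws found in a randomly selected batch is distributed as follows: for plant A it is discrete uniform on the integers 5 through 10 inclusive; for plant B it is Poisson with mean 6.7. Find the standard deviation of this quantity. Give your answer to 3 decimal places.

2.237

Per component, A: μ=7.5, E[X²]=59.1667; B: μ=6.7, E[X²]=51.59.
E[X] = 0.49·7.5 + 0.51·6.7 = 7.092.
E[X²] = 0.49·59.1667 + 0.51·51.59 = 55.3026.
Var(X) = E[X²] − (E[X])² = 55.3026 − 50.2965 = 5.0061.
SD(X) = √5.0061 = 2.23743.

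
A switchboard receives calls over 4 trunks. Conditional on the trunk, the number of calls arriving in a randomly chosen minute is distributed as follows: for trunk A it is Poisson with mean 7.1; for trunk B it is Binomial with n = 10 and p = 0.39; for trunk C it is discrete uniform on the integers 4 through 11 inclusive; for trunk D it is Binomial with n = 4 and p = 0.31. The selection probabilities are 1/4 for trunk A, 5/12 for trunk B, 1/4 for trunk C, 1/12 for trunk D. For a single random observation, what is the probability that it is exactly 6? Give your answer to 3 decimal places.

0.111

Conditional on each trunk, P(X = 6): A: 0.1468; B: 0.102312; C: 0.125; D: 0.
By total probability, P(X = 6) = 0.25·0.1468 + 0.416667·0.102312 + 0.25·0.125 + 0.0833333·0 = 0.11058.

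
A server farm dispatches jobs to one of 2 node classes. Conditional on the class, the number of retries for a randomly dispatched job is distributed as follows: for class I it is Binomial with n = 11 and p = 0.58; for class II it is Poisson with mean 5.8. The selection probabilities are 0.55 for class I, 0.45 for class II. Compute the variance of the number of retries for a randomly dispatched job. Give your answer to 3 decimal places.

4.167

Per component, I: μ=6.38, E[X²]=43.384; II: μ=5.8, E[X²]=39.44.
E[X] = 0.55·6.38 + 0.45·5.8 = 6.119.
E[X²] = 0.55·43.384 + 0.45·39.44 = 41.6092.
Var(X) = E[X²] − (E[X])² = 41.6092 − 37.4422 = 4.16704.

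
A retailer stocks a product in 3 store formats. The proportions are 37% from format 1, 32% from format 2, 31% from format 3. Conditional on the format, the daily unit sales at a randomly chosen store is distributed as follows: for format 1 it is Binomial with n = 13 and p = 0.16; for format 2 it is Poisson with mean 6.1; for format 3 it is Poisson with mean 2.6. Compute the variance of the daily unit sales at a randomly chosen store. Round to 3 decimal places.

6.564

Per component, 1: μ=2.08, E[X²]=6.0736; 2: μ=6.1, E[X²]=43.31; 3: μ=2.6, E[X²]=9.36.
E[X] = 0.37·2.08 + 0.32·6.1 + 0.31·2.6 = 3.5276.
E[X²] = 0.37·6.0736 + 0.32·43.31 + 0.31·9.36 = 19.008.
Var(X) = E[X²] − (E[X])² = 19.008 − 12.444 = 6.56407.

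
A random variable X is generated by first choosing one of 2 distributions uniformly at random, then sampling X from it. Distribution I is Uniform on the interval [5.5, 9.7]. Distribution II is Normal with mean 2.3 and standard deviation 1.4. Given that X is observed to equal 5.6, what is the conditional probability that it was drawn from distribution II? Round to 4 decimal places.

0.0692

Likelihoods f(5.6 | ·): I: 0.238095; II: 0.0177127.
Posterior ∝ prior × likelihood. Numerator for II: 0.5·0.0177127 = 0.00885636.
Normalizing constant: 0.5·0.238095 + 0.5·0.0177127 = 0.127904.
P(II | observation) = 0.00885636 / 0.127904 = 0.0692423.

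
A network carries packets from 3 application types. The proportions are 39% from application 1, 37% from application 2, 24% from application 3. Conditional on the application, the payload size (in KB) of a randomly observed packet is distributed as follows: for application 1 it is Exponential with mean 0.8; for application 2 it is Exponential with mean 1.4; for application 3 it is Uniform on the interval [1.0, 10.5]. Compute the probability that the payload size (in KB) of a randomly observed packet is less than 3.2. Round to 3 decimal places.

Conditional on each application, P(X < 3.2): 1: 0.981684; 2: 0.898299; 3: 0.231579.
By total probability, P(X < 3.2) = 0.39·0.981684 + 0.37·0.898299 + 0.24·0.231579 = 0.770806.

0.771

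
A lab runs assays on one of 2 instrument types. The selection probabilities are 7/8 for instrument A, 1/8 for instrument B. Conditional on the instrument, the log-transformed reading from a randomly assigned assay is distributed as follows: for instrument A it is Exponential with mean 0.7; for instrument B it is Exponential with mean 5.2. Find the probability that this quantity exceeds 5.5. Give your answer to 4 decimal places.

Conditional on each instrument, P(X > 5.5): A: 0.000386978; B: 0.347256.
By total probability, P(X > 5.5) = 0.875·0.000386978 + 0.125·0.347256 = 0.0437456.

0.0437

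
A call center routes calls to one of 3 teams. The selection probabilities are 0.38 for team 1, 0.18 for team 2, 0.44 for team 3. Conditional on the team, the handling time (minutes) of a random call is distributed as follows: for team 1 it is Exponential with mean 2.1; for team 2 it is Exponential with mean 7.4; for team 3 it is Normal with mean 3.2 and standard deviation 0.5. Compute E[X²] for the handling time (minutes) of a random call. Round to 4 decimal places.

27.6808

For each component E[X²] = Var + (mean)², giving 1: 8.82; 2: 109.52; 3: 10.49.
Overall E[X²] = 0.38·8.82 + 0.18·109.52 + 0.44·10.49 = 27.6808.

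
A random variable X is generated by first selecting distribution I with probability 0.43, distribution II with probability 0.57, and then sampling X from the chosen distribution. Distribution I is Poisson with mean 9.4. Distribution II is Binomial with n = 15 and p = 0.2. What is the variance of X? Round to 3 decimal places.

Per component, I: μ=9.4, E[X²]=97.76; II: μ=3, E[X²]=11.4.
E[X] = 0.43·9.4 + 0.57·3 = 5.752.
E[X²] = 0.43·97.76 + 0.57·11.4 = 48.5348.
Var(X) = E[X²] − (E[X])² = 48.5348 − 33.0855 = 15.4493.

15.449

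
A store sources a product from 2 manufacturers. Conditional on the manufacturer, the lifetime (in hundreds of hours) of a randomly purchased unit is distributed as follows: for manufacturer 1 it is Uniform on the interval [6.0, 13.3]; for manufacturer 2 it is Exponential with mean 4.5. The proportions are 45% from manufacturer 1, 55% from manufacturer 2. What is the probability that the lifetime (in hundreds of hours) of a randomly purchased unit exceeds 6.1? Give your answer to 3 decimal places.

Conditional on each manufacturer, P(X > 6.1): 1: 0.986301; 2: 0.257804.
By total probability, P(X > 6.1) = 0.45·0.986301 + 0.55·0.257804 = 0.585628.

0.586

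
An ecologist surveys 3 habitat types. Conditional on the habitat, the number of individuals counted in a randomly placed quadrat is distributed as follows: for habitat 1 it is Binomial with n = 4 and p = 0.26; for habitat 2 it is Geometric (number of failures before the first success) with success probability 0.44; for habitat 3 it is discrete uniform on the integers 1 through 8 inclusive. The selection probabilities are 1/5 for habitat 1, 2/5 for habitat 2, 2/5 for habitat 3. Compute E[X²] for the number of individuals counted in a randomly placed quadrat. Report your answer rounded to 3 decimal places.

For each component E[X²] = Var + (mean)², giving 1: 1.8512; 2: 4.5124; 3: 25.5.
Overall E[X²] = 0.2·1.8512 + 0.4·4.5124 + 0.4·25.5 = 12.3752.

12.375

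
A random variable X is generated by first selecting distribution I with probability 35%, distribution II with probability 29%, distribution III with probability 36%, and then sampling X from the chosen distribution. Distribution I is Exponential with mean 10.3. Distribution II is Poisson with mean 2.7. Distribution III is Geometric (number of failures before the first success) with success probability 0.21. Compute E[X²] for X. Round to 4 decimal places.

For each component E[X²] = Var + (mean)², giving I: 212.18; II: 9.99; III: 32.0658.
Overall E[X²] = 0.35·212.18 + 0.29·9.99 + 0.36·32.0658 = 88.7038.

88.7038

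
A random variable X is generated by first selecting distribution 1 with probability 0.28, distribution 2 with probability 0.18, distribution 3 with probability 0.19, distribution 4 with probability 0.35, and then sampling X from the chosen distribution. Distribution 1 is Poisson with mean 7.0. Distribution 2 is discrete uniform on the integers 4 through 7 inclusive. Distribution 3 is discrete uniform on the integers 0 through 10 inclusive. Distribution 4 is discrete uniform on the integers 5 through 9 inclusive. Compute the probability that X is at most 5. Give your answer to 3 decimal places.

0.348

Conditional on each component, P(X ≤ 5): 1: 0.300708; 2: 0.5; 3: 0.545455; 4: 0.2.
By total probability, P(X ≤ 5) = 0.28·0.300708 + 0.18·0.5 + 0.19·0.545455 + 0.35·0.2 = 0.347835.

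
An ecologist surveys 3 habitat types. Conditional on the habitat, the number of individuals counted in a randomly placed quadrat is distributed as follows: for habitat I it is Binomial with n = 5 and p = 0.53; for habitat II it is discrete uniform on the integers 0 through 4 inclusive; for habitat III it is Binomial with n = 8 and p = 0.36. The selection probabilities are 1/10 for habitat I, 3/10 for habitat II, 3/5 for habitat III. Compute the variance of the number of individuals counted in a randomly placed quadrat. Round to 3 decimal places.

1.986

Per component, I: μ=2.65, E[X²]=8.268; II: μ=2, E[X²]=6; III: μ=2.88, E[X²]=10.1376.
E[X] = 0.1·2.65 + 0.3·2 + 0.6·2.88 = 2.593.
E[X²] = 0.1·8.268 + 0.3·6 + 0.6·10.1376 = 8.70936.
Var(X) = E[X²] − (E[X])² = 8.70936 − 6.72365 = 1.98571.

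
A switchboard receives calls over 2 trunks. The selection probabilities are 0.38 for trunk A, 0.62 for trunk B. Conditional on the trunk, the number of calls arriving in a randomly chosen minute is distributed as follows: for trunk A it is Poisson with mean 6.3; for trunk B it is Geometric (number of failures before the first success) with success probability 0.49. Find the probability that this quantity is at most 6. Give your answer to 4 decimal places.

0.8266

Conditional on each trunk, P(X ≤ 6): A: 0.558233; B: 0.991026.
By total probability, P(X ≤ 6) = 0.38·0.558233 + 0.62·0.991026 = 0.826565.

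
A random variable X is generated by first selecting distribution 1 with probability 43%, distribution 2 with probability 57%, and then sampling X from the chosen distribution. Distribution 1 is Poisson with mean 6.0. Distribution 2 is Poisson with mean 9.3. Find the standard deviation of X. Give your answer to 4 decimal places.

Per component, 1: μ=6, E[X²]=42; 2: μ=9.3, E[X²]=95.79.
E[X] = 0.43·6 + 0.57·9.3 = 7.881.
E[X²] = 0.43·42 + 0.57·95.79 = 72.6603.
Var(X) = E[X²] − (E[X])² = 72.6603 − 62.1102 = 10.5501.
SD(X) = √10.5501 = 3.2481.

3.2481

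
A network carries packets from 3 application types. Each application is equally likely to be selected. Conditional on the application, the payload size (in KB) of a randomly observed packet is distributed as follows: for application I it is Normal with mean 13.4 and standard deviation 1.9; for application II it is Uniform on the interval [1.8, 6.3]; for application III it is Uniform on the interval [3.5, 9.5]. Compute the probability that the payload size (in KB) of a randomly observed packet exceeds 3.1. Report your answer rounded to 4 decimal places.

0.9037

Conditional on each application, P(X > 3.1): I: 1; II: 0.711111; III: 1.
By total probability, P(X > 3.1) = 0.333333·1 + 0.333333·0.711111 + 0.333333·1 = 0.903704.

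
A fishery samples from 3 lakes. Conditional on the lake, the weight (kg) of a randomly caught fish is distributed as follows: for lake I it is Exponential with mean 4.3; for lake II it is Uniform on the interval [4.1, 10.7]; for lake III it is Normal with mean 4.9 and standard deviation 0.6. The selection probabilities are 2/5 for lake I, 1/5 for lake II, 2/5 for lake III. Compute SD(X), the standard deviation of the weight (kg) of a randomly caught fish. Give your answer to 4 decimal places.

3.0972

Per component, I: μ=4.3, E[X²]=36.98; II: μ=7.4, E[X²]=58.39; III: μ=4.9, E[X²]=24.37.
E[X] = 0.4·4.3 + 0.2·7.4 + 0.4·4.9 = 5.16.
E[X²] = 0.4·36.98 + 0.2·58.39 + 0.4·24.37 = 36.218.
Var(X) = E[X²] − (E[X])² = 36.218 − 26.6256 = 9.5924.
SD(X) = √9.5924 = 3.09716.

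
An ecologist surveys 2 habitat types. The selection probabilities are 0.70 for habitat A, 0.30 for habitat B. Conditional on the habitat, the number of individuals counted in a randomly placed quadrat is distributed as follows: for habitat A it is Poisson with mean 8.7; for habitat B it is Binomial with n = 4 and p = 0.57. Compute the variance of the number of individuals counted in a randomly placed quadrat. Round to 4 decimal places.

15.0396

Per component, A: μ=8.7, E[X²]=84.39; B: μ=2.28, E[X²]=6.1788.
E[X] = 0.7·8.7 + 0.3·2.28 = 6.774.
E[X²] = 0.7·84.39 + 0.3·6.1788 = 60.9266.
Var(X) = E[X²] − (E[X])² = 60.9266 − 45.8871 = 15.0396.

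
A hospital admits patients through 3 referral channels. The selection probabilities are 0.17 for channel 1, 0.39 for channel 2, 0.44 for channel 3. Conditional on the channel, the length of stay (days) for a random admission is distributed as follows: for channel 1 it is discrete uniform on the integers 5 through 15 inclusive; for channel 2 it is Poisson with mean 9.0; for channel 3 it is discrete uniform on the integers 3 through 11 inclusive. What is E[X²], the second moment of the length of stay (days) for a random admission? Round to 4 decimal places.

78.2933

For each component E[X²] = Var + (mean)², giving 1: 110; 2: 90; 3: 55.6667.
Overall E[X²] = 0.17·110 + 0.39·90 + 0.44·55.6667 = 78.2933.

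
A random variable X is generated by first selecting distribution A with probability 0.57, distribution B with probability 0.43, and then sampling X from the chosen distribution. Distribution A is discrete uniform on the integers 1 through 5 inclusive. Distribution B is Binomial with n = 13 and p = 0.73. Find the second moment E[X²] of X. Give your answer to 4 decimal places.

For each component E[X²] = Var + (mean)², giving A: 11; B: 92.6224.
Overall E[X²] = 0.57·11 + 0.43·92.6224 = 46.0976.

46.0976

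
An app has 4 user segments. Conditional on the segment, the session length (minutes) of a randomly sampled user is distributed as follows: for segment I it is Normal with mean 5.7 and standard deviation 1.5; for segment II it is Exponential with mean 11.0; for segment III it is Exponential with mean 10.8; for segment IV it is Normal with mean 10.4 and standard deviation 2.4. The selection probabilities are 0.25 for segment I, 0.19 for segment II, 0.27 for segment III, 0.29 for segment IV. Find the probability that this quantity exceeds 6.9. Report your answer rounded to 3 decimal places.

0.566

Conditional on each segment, P(X > 6.9): I: 0.211855; II: 0.534046; III: 0.527879; IV: 0.927626.
By total probability, P(X > 6.9) = 0.25·0.211855 + 0.19·0.534046 + 0.27·0.527879 + 0.29·0.927626 = 0.565971.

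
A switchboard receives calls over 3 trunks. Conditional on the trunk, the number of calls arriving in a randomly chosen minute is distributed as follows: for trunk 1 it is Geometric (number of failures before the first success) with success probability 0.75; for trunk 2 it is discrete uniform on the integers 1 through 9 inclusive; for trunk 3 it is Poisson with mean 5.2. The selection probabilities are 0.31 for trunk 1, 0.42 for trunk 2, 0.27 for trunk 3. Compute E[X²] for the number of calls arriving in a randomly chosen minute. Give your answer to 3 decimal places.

22.177

For each component E[X²] = Var + (mean)², giving 1: 0.555556; 2: 31.6667; 3: 32.24.
Overall E[X²] = 0.31·0.555556 + 0.42·31.6667 + 0.27·32.24 = 22.177.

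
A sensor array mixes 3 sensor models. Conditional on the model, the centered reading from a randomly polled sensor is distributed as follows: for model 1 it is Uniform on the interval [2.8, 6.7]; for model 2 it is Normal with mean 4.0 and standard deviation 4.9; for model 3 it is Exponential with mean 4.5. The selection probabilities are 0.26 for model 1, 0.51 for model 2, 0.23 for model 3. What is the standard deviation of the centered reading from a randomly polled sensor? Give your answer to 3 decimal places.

Per component, 1: μ=4.75, E[X²]=23.83; 2: μ=4, E[X²]=40.01; 3: μ=4.5, E[X²]=40.5.
E[X] = 0.26·4.75 + 0.51·4 + 0.23·4.5 = 4.31.
E[X²] = 0.26·23.83 + 0.51·40.01 + 0.23·40.5 = 35.9159.
Var(X) = E[X²] − (E[X])² = 35.9159 − 18.5761 = 17.3398.
SD(X) = √17.3398 = 4.16411.

4.164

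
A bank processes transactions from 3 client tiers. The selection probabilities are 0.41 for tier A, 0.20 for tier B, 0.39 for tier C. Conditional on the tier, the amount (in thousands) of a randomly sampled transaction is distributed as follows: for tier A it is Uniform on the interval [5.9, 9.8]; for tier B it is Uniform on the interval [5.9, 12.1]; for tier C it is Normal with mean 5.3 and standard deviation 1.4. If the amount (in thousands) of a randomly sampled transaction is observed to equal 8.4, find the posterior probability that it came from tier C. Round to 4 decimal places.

0.0652

Likelihoods f(8.4 | ·): A: 0.25641; B: 0.16129; C: 0.0245525.
Posterior ∝ prior × likelihood. Numerator for C: 0.39·0.0245525 = 0.00957548.
Normalizing constant: 0.41·0.25641 + 0.2·0.16129 + 0.39·0.0245525 = 0.146962.
P(C | observation) = 0.00957548 / 0.146962 = 0.0651563.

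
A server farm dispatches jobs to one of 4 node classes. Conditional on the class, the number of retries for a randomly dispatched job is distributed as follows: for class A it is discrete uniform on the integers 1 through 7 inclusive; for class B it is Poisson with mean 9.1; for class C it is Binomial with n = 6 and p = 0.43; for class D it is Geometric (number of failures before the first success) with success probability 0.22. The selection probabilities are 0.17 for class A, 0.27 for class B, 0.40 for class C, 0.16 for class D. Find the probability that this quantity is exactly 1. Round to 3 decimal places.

0.114

Conditional on each class, P(X = 1): A: 0.142857; B: 0.00101616; C: 0.155237; D: 0.1716.
By total probability, P(X = 1) = 0.17·0.142857 + 0.27·0.00101616 + 0.4·0.155237 + 0.16·0.1716 = 0.114111.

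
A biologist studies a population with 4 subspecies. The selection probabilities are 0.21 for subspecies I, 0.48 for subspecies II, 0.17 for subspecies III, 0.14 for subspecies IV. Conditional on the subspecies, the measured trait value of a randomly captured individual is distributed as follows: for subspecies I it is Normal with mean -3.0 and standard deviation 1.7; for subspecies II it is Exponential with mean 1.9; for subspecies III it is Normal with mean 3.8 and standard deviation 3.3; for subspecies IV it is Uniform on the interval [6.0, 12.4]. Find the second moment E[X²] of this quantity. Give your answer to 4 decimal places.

22.5961

For each component E[X²] = Var + (mean)², giving I: 11.89; II: 7.22; III: 25.33; IV: 88.0533.
Overall E[X²] = 0.21·11.89 + 0.48·7.22 + 0.17·25.33 + 0.14·88.0533 = 22.5961.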